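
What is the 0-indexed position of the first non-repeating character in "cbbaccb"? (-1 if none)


Input: cbbaccb
Character frequencies:
  'a': 1
  'b': 3
  'c': 3
Scanning left to right for freq == 1:
  Position 0 ('c'): freq=3, skip
  Position 1 ('b'): freq=3, skip
  Position 2 ('b'): freq=3, skip
  Position 3 ('a'): unique! => answer = 3

3


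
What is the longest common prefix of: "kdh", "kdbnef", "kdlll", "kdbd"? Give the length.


Words: kdh, kdbnef, kdlll, kdbd
  Position 0: all 'k' => match
  Position 1: all 'd' => match
  Position 2: ('h', 'b', 'l', 'b') => mismatch, stop
LCP = "kd" (length 2)

2


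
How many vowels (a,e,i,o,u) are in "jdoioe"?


Input: jdoioe
Checking each character:
  'j' at position 0: consonant
  'd' at position 1: consonant
  'o' at position 2: vowel (running total: 1)
  'i' at position 3: vowel (running total: 2)
  'o' at position 4: vowel (running total: 3)
  'e' at position 5: vowel (running total: 4)
Total vowels: 4

4


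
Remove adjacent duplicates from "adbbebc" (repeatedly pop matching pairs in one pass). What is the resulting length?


Input: adbbebc
Stack-based adjacent duplicate removal:
  Read 'a': push. Stack: a
  Read 'd': push. Stack: ad
  Read 'b': push. Stack: adb
  Read 'b': matches stack top 'b' => pop. Stack: ad
  Read 'e': push. Stack: ade
  Read 'b': push. Stack: adeb
  Read 'c': push. Stack: adebc
Final stack: "adebc" (length 5)

5


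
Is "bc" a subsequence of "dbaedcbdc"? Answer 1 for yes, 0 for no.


Check if "bc" is a subsequence of "dbaedcbdc"
Greedy scan:
  Position 0 ('d'): no match needed
  Position 1 ('b'): matches sub[0] = 'b'
  Position 2 ('a'): no match needed
  Position 3 ('e'): no match needed
  Position 4 ('d'): no match needed
  Position 5 ('c'): matches sub[1] = 'c'
  Position 6 ('b'): no match needed
  Position 7 ('d'): no match needed
  Position 8 ('c'): no match needed
All 2 characters matched => is a subsequence

1


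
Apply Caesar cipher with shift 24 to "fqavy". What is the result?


Caesar cipher: shift "fqavy" by 24
  'f' (pos 5) + 24 = pos 3 = 'd'
  'q' (pos 16) + 24 = pos 14 = 'o'
  'a' (pos 0) + 24 = pos 24 = 'y'
  'v' (pos 21) + 24 = pos 19 = 't'
  'y' (pos 24) + 24 = pos 22 = 'w'
Result: doytw

doytw


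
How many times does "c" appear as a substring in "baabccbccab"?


Searching for "c" in "baabccbccab"
Scanning each position:
  Position 0: "b" => no
  Position 1: "a" => no
  Position 2: "a" => no
  Position 3: "b" => no
  Position 4: "c" => MATCH
  Position 5: "c" => MATCH
  Position 6: "b" => no
  Position 7: "c" => MATCH
  Position 8: "c" => MATCH
  Position 9: "a" => no
  Position 10: "b" => no
Total occurrences: 4

4


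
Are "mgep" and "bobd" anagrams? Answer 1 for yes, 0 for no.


Strings: "mgep", "bobd"
Sorted first:  egmp
Sorted second: bbdo
Differ at position 0: 'e' vs 'b' => not anagrams

0


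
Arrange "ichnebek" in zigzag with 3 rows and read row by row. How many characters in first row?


Zigzag "ichnebek" into 3 rows:
Placing characters:
  'i' => row 0
  'c' => row 1
  'h' => row 2
  'n' => row 1
  'e' => row 0
  'b' => row 1
  'e' => row 2
  'k' => row 1
Rows:
  Row 0: "ie"
  Row 1: "cnbk"
  Row 2: "he"
First row length: 2

2


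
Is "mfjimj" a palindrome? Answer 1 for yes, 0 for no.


Input: mfjimj
Reversed: jmijfm
  Compare pos 0 ('m') with pos 5 ('j'): MISMATCH
  Compare pos 1 ('f') with pos 4 ('m'): MISMATCH
  Compare pos 2 ('j') with pos 3 ('i'): MISMATCH
Result: not a palindrome

0


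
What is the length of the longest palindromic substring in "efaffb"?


Input: "efaffb"
Checking substrings for palindromes:
  [1:4] "faf" (len 3) => palindrome
  [3:5] "ff" (len 2) => palindrome
Longest palindromic substring: "faf" with length 3

3


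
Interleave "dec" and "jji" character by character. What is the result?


Interleaving "dec" and "jji":
  Position 0: 'd' from first, 'j' from second => "dj"
  Position 1: 'e' from first, 'j' from second => "ej"
  Position 2: 'c' from first, 'i' from second => "ci"
Result: djejci

djejci


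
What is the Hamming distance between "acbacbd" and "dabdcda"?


Comparing "acbacbd" and "dabdcda" position by position:
  Position 0: 'a' vs 'd' => differ
  Position 1: 'c' vs 'a' => differ
  Position 2: 'b' vs 'b' => same
  Position 3: 'a' vs 'd' => differ
  Position 4: 'c' vs 'c' => same
  Position 5: 'b' vs 'd' => differ
  Position 6: 'd' vs 'a' => differ
Total differences (Hamming distance): 5

5


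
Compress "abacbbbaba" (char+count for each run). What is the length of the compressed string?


Input: abacbbbaba
Runs:
  'a' x 1 => "a1"
  'b' x 1 => "b1"
  'a' x 1 => "a1"
  'c' x 1 => "c1"
  'b' x 3 => "b3"
  'a' x 1 => "a1"
  'b' x 1 => "b1"
  'a' x 1 => "a1"
Compressed: "a1b1a1c1b3a1b1a1"
Compressed length: 16

16


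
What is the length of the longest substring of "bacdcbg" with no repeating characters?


Input: "bacdcbg"
Sliding window (track last position of each char):
  Position 0 ('b'): window [0,0] length 1 -- new best
  Position 1 ('a'): window [0,1] length 2 -- new best
  Position 2 ('c'): window [0,2] length 3 -- new best
  Position 3 ('d'): window [0,3] length 4 -- new best
  Position 4 ('c'): repeat (last at 2), move window start to 3
  Position 4 ('c'): window [3,4] length 2
  Position 5 ('b'): window [3,5] length 3
  Position 6 ('g'): window [3,6] length 4
Longest substring with no repeats: "bacd" with length 4

4


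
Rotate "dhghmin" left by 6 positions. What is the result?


Input: "dhghmin", rotate left by 6
First 6 characters: "dhghmi"
Remaining characters: "n"
Concatenate remaining + first: "n" + "dhghmi" = "ndhghmi"

ndhghmi


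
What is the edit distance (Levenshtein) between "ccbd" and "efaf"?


Computing edit distance: "ccbd" -> "efaf"
DP table:
           e    f    a    f
      0    1    2    3    4
  c   1    1    2    3    4
  c   2    2    2    3    4
  b   3    3    3    3    4
  d   4    4    4    4    4
Edit distance = dp[4][4] = 4

4


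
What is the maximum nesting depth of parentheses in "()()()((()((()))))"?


Input: "()()()((()((()))))"
Tracking depth:
  Position 0 '(': depth becomes 1
  Position 1 ')': depth becomes 0
  Position 2 '(': depth becomes 1
  Position 3 ')': depth becomes 0
  Position 4 '(': depth becomes 1
  Position 5 ')': depth becomes 0
  Position 6 '(': depth becomes 1
  Position 7 '(': depth becomes 2
  Position 8 '(': depth becomes 3
  Position 9 ')': depth becomes 2
  Position 10 '(': depth becomes 3
  Position 11 '(': depth becomes 4
  Position 12 '(': depth becomes 5
  Position 13 ')': depth becomes 4
  Position 14 ')': depth becomes 3
  Position 15 ')': depth becomes 2
  Position 16 ')': depth becomes 1
  Position 17 ')': depth becomes 0
Maximum depth reached: 5

5


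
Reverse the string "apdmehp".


Input: apdmehp
Reading characters right to left:
  Position 6: 'p'
  Position 5: 'h'
  Position 4: 'e'
  Position 3: 'm'
  Position 2: 'd'
  Position 1: 'p'
  Position 0: 'a'
Reversed: phemdpa

phemdpa


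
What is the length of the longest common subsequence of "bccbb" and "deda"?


LCS of "bccbb" and "deda"
DP table:
           d    e    d    a
      0    0    0    0    0
  b   0    0    0    0    0
  c   0    0    0    0    0
  c   0    0    0    0    0
  b   0    0    0    0    0
  b   0    0    0    0    0
LCS length = dp[5][4] = 0

0


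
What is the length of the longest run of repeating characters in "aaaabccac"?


Input: "aaaabccac"
Scanning for longest run:
  Position 1 ('a'): continues run of 'a', length=2
  Position 2 ('a'): continues run of 'a', length=3
  Position 3 ('a'): continues run of 'a', length=4
  Position 4 ('b'): new char, reset run to 1
  Position 5 ('c'): new char, reset run to 1
  Position 6 ('c'): continues run of 'c', length=2
  Position 7 ('a'): new char, reset run to 1
  Position 8 ('c'): new char, reset run to 1
Longest run: 'a' with length 4

4


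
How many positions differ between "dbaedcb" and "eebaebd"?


Comparing "dbaedcb" and "eebaebd" position by position:
  Position 0: 'd' vs 'e' => DIFFER
  Position 1: 'b' vs 'e' => DIFFER
  Position 2: 'a' vs 'b' => DIFFER
  Position 3: 'e' vs 'a' => DIFFER
  Position 4: 'd' vs 'e' => DIFFER
  Position 5: 'c' vs 'b' => DIFFER
  Position 6: 'b' vs 'd' => DIFFER
Positions that differ: 7

7


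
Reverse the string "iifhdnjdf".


Input: iifhdnjdf
Reading characters right to left:
  Position 8: 'f'
  Position 7: 'd'
  Position 6: 'j'
  Position 5: 'n'
  Position 4: 'd'
  Position 3: 'h'
  Position 2: 'f'
  Position 1: 'i'
  Position 0: 'i'
Reversed: fdjndhfii

fdjndhfii


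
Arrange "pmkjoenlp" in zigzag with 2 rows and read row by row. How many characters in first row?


Zigzag "pmkjoenlp" into 2 rows:
Placing characters:
  'p' => row 0
  'm' => row 1
  'k' => row 0
  'j' => row 1
  'o' => row 0
  'e' => row 1
  'n' => row 0
  'l' => row 1
  'p' => row 0
Rows:
  Row 0: "pkonp"
  Row 1: "mjel"
First row length: 5

5


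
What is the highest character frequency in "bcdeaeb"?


Input: bcdeaeb
Character counts:
  'a': 1
  'b': 2
  'c': 1
  'd': 1
  'e': 2
Maximum frequency: 2

2


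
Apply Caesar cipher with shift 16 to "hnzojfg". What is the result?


Caesar cipher: shift "hnzojfg" by 16
  'h' (pos 7) + 16 = pos 23 = 'x'
  'n' (pos 13) + 16 = pos 3 = 'd'
  'z' (pos 25) + 16 = pos 15 = 'p'
  'o' (pos 14) + 16 = pos 4 = 'e'
  'j' (pos 9) + 16 = pos 25 = 'z'
  'f' (pos 5) + 16 = pos 21 = 'v'
  'g' (pos 6) + 16 = pos 22 = 'w'
Result: xdpezvw

xdpezvw


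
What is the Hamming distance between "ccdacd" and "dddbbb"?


Comparing "ccdacd" and "dddbbb" position by position:
  Position 0: 'c' vs 'd' => differ
  Position 1: 'c' vs 'd' => differ
  Position 2: 'd' vs 'd' => same
  Position 3: 'a' vs 'b' => differ
  Position 4: 'c' vs 'b' => differ
  Position 5: 'd' vs 'b' => differ
Total differences (Hamming distance): 5

5


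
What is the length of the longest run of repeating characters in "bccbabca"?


Input: "bccbabca"
Scanning for longest run:
  Position 1 ('c'): new char, reset run to 1
  Position 2 ('c'): continues run of 'c', length=2
  Position 3 ('b'): new char, reset run to 1
  Position 4 ('a'): new char, reset run to 1
  Position 5 ('b'): new char, reset run to 1
  Position 6 ('c'): new char, reset run to 1
  Position 7 ('a'): new char, reset run to 1
Longest run: 'c' with length 2

2


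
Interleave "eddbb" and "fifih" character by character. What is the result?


Interleaving "eddbb" and "fifih":
  Position 0: 'e' from first, 'f' from second => "ef"
  Position 1: 'd' from first, 'i' from second => "di"
  Position 2: 'd' from first, 'f' from second => "df"
  Position 3: 'b' from first, 'i' from second => "bi"
  Position 4: 'b' from first, 'h' from second => "bh"
Result: efdidfbibh

efdidfbibh


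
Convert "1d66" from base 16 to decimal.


Input: "1d66" in base 16
Positional expansion:
  Digit '1' (value 1) x 16^3 = 4096
  Digit 'd' (value 13) x 16^2 = 3328
  Digit '6' (value 6) x 16^1 = 96
  Digit '6' (value 6) x 16^0 = 6
Sum = 7526

7526


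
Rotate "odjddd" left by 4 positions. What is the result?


Input: "odjddd", rotate left by 4
First 4 characters: "odjd"
Remaining characters: "dd"
Concatenate remaining + first: "dd" + "odjd" = "ddodjd"

ddodjd


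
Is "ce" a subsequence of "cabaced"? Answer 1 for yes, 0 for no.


Check if "ce" is a subsequence of "cabaced"
Greedy scan:
  Position 0 ('c'): matches sub[0] = 'c'
  Position 1 ('a'): no match needed
  Position 2 ('b'): no match needed
  Position 3 ('a'): no match needed
  Position 4 ('c'): no match needed
  Position 5 ('e'): matches sub[1] = 'e'
  Position 6 ('d'): no match needed
All 2 characters matched => is a subsequence

1


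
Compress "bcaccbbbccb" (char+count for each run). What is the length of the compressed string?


Input: bcaccbbbccb
Runs:
  'b' x 1 => "b1"
  'c' x 1 => "c1"
  'a' x 1 => "a1"
  'c' x 2 => "c2"
  'b' x 3 => "b3"
  'c' x 2 => "c2"
  'b' x 1 => "b1"
Compressed: "b1c1a1c2b3c2b1"
Compressed length: 14

14


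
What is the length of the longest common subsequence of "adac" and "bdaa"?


LCS of "adac" and "bdaa"
DP table:
           b    d    a    a
      0    0    0    0    0
  a   0    0    0    1    1
  d   0    0    1    1    1
  a   0    0    1    2    2
  c   0    0    1    2    2
LCS length = dp[4][4] = 2

2


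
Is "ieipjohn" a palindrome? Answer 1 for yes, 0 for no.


Input: ieipjohn
Reversed: nhojpiei
  Compare pos 0 ('i') with pos 7 ('n'): MISMATCH
  Compare pos 1 ('e') with pos 6 ('h'): MISMATCH
  Compare pos 2 ('i') with pos 5 ('o'): MISMATCH
  Compare pos 3 ('p') with pos 4 ('j'): MISMATCH
Result: not a palindrome

0


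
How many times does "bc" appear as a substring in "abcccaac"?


Searching for "bc" in "abcccaac"
Scanning each position:
  Position 0: "ab" => no
  Position 1: "bc" => MATCH
  Position 2: "cc" => no
  Position 3: "cc" => no
  Position 4: "ca" => no
  Position 5: "aa" => no
  Position 6: "ac" => no
Total occurrences: 1

1


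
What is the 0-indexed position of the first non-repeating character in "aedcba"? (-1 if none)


Input: aedcba
Character frequencies:
  'a': 2
  'b': 1
  'c': 1
  'd': 1
  'e': 1
Scanning left to right for freq == 1:
  Position 0 ('a'): freq=2, skip
  Position 1 ('e'): unique! => answer = 1

1


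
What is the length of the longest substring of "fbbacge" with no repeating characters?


Input: "fbbacge"
Sliding window (track last position of each char):
  Position 0 ('f'): window [0,0] length 1 -- new best
  Position 1 ('b'): window [0,1] length 2 -- new best
  Position 2 ('b'): repeat (last at 1), move window start to 2
  Position 2 ('b'): window [2,2] length 1
  Position 3 ('a'): window [2,3] length 2
  Position 4 ('c'): window [2,4] length 3 -- new best
  Position 5 ('g'): window [2,5] length 4 -- new best
  Position 6 ('e'): window [2,6] length 5 -- new best
Longest substring with no repeats: "bacge" with length 5

5


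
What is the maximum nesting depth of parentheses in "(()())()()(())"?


Input: "(()())()()(())"
Tracking depth:
  Position 0 '(': depth becomes 1
  Position 1 '(': depth becomes 2
  Position 2 ')': depth becomes 1
  Position 3 '(': depth becomes 2
  Position 4 ')': depth becomes 1
  Position 5 ')': depth becomes 0
  Position 6 '(': depth becomes 1
  Position 7 ')': depth becomes 0
  Position 8 '(': depth becomes 1
  Position 9 ')': depth becomes 0
  Position 10 '(': depth becomes 1
  Position 11 '(': depth becomes 2
  Position 12 ')': depth becomes 1
  Position 13 ')': depth becomes 0
Maximum depth reached: 2

2


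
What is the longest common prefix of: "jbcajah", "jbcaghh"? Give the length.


Words: jbcajah, jbcaghh
  Position 0: all 'j' => match
  Position 1: all 'b' => match
  Position 2: all 'c' => match
  Position 3: all 'a' => match
  Position 4: ('j', 'g') => mismatch, stop
LCP = "jbca" (length 4)

4


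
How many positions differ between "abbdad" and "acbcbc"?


Comparing "abbdad" and "acbcbc" position by position:
  Position 0: 'a' vs 'a' => same
  Position 1: 'b' vs 'c' => DIFFER
  Position 2: 'b' vs 'b' => same
  Position 3: 'd' vs 'c' => DIFFER
  Position 4: 'a' vs 'b' => DIFFER
  Position 5: 'd' vs 'c' => DIFFER
Positions that differ: 4

4


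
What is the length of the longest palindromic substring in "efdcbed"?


Input: "efdcbed"
Checking substrings for palindromes:
  No multi-char palindromic substrings found
Longest palindromic substring: "e" with length 1

1


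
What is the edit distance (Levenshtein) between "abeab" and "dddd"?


Computing edit distance: "abeab" -> "dddd"
DP table:
           d    d    d    d
      0    1    2    3    4
  a   1    1    2    3    4
  b   2    2    2    3    4
  e   3    3    3    3    4
  a   4    4    4    4    4
  b   5    5    5    5    5
Edit distance = dp[5][4] = 5

5


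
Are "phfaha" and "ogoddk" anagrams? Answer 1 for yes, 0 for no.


Strings: "phfaha", "ogoddk"
Sorted first:  aafhhp
Sorted second: ddgkoo
Differ at position 0: 'a' vs 'd' => not anagrams

0


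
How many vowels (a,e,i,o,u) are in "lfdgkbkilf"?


Input: lfdgkbkilf
Checking each character:
  'l' at position 0: consonant
  'f' at position 1: consonant
  'd' at position 2: consonant
  'g' at position 3: consonant
  'k' at position 4: consonant
  'b' at position 5: consonant
  'k' at position 6: consonant
  'i' at position 7: vowel (running total: 1)
  'l' at position 8: consonant
  'f' at position 9: consonant
Total vowels: 1

1


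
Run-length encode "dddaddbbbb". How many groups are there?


Input: dddaddbbbb
Scanning for consecutive runs:
  Group 1: 'd' x 3 (positions 0-2)
  Group 2: 'a' x 1 (positions 3-3)
  Group 3: 'd' x 2 (positions 4-5)
  Group 4: 'b' x 4 (positions 6-9)
Total groups: 4

4


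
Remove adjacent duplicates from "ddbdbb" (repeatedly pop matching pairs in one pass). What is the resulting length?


Input: ddbdbb
Stack-based adjacent duplicate removal:
  Read 'd': push. Stack: d
  Read 'd': matches stack top 'd' => pop. Stack: (empty)
  Read 'b': push. Stack: b
  Read 'd': push. Stack: bd
  Read 'b': push. Stack: bdb
  Read 'b': matches stack top 'b' => pop. Stack: bd
Final stack: "bd" (length 2)

2


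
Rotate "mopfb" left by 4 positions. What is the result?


Input: "mopfb", rotate left by 4
First 4 characters: "mopf"
Remaining characters: "b"
Concatenate remaining + first: "b" + "mopf" = "bmopf"

bmopf


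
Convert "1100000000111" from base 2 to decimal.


Input: "1100000000111" in base 2
Positional expansion:
  Digit '1' (value 1) x 2^12 = 4096
  Digit '1' (value 1) x 2^11 = 2048
  Digit '0' (value 0) x 2^10 = 0
  Digit '0' (value 0) x 2^9 = 0
  Digit '0' (value 0) x 2^8 = 0
  Digit '0' (value 0) x 2^7 = 0
  Digit '0' (value 0) x 2^6 = 0
  Digit '0' (value 0) x 2^5 = 0
  Digit '0' (value 0) x 2^4 = 0
  Digit '0' (value 0) x 2^3 = 0
  Digit '1' (value 1) x 2^2 = 4
  Digit '1' (value 1) x 2^1 = 2
  Digit '1' (value 1) x 2^0 = 1
Sum = 6151

6151


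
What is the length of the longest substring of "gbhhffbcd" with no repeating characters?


Input: "gbhhffbcd"
Sliding window (track last position of each char):
  Position 0 ('g'): window [0,0] length 1 -- new best
  Position 1 ('b'): window [0,1] length 2 -- new best
  Position 2 ('h'): window [0,2] length 3 -- new best
  Position 3 ('h'): repeat (last at 2), move window start to 3
  Position 3 ('h'): window [3,3] length 1
  Position 4 ('f'): window [3,4] length 2
  Position 5 ('f'): repeat (last at 4), move window start to 5
  Position 5 ('f'): window [5,5] length 1
  Position 6 ('b'): window [5,6] length 2
  Position 7 ('c'): window [5,7] length 3
  Position 8 ('d'): window [5,8] length 4 -- new best
Longest substring with no repeats: "fbcd" with length 4

4


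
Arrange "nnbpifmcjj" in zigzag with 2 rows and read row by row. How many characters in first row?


Zigzag "nnbpifmcjj" into 2 rows:
Placing characters:
  'n' => row 0
  'n' => row 1
  'b' => row 0
  'p' => row 1
  'i' => row 0
  'f' => row 1
  'm' => row 0
  'c' => row 1
  'j' => row 0
  'j' => row 1
Rows:
  Row 0: "nbimj"
  Row 1: "npfcj"
First row length: 5

5


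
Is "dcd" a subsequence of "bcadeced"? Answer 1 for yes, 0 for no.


Check if "dcd" is a subsequence of "bcadeced"
Greedy scan:
  Position 0 ('b'): no match needed
  Position 1 ('c'): no match needed
  Position 2 ('a'): no match needed
  Position 3 ('d'): matches sub[0] = 'd'
  Position 4 ('e'): no match needed
  Position 5 ('c'): matches sub[1] = 'c'
  Position 6 ('e'): no match needed
  Position 7 ('d'): matches sub[2] = 'd'
All 3 characters matched => is a subsequence

1


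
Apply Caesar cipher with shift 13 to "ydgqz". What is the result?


Caesar cipher: shift "ydgqz" by 13
  'y' (pos 24) + 13 = pos 11 = 'l'
  'd' (pos 3) + 13 = pos 16 = 'q'
  'g' (pos 6) + 13 = pos 19 = 't'
  'q' (pos 16) + 13 = pos 3 = 'd'
  'z' (pos 25) + 13 = pos 12 = 'm'
Result: lqtdm

lqtdm


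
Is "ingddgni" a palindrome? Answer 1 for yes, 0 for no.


Input: ingddgni
Reversed: ingddgni
  Compare pos 0 ('i') with pos 7 ('i'): match
  Compare pos 1 ('n') with pos 6 ('n'): match
  Compare pos 2 ('g') with pos 5 ('g'): match
  Compare pos 3 ('d') with pos 4 ('d'): match
Result: palindrome

1


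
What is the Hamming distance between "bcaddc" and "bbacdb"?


Comparing "bcaddc" and "bbacdb" position by position:
  Position 0: 'b' vs 'b' => same
  Position 1: 'c' vs 'b' => differ
  Position 2: 'a' vs 'a' => same
  Position 3: 'd' vs 'c' => differ
  Position 4: 'd' vs 'd' => same
  Position 5: 'c' vs 'b' => differ
Total differences (Hamming distance): 3

3


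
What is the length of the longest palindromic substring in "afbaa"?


Input: "afbaa"
Checking substrings for palindromes:
  [3:5] "aa" (len 2) => palindrome
Longest palindromic substring: "aa" with length 2

2


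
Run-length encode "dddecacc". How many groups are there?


Input: dddecacc
Scanning for consecutive runs:
  Group 1: 'd' x 3 (positions 0-2)
  Group 2: 'e' x 1 (positions 3-3)
  Group 3: 'c' x 1 (positions 4-4)
  Group 4: 'a' x 1 (positions 5-5)
  Group 5: 'c' x 2 (positions 6-7)
Total groups: 5

5


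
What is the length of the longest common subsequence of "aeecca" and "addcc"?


LCS of "aeecca" and "addcc"
DP table:
           a    d    d    c    c
      0    0    0    0    0    0
  a   0    1    1    1    1    1
  e   0    1    1    1    1    1
  e   0    1    1    1    1    1
  c   0    1    1    1    2    2
  c   0    1    1    1    2    3
  a   0    1    1    1    2    3
LCS length = dp[6][5] = 3

3


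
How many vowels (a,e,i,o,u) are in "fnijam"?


Input: fnijam
Checking each character:
  'f' at position 0: consonant
  'n' at position 1: consonant
  'i' at position 2: vowel (running total: 1)
  'j' at position 3: consonant
  'a' at position 4: vowel (running total: 2)
  'm' at position 5: consonant
Total vowels: 2

2


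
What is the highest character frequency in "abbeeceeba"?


Input: abbeeceeba
Character counts:
  'a': 2
  'b': 3
  'c': 1
  'e': 4
Maximum frequency: 4

4


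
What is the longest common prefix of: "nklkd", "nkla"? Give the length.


Words: nklkd, nkla
  Position 0: all 'n' => match
  Position 1: all 'k' => match
  Position 2: all 'l' => match
  Position 3: ('k', 'a') => mismatch, stop
LCP = "nkl" (length 3)

3


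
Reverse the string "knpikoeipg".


Input: knpikoeipg
Reading characters right to left:
  Position 9: 'g'
  Position 8: 'p'
  Position 7: 'i'
  Position 6: 'e'
  Position 5: 'o'
  Position 4: 'k'
  Position 3: 'i'
  Position 2: 'p'
  Position 1: 'n'
  Position 0: 'k'
Reversed: gpieokipnk

gpieokipnk


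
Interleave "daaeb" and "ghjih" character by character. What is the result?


Interleaving "daaeb" and "ghjih":
  Position 0: 'd' from first, 'g' from second => "dg"
  Position 1: 'a' from first, 'h' from second => "ah"
  Position 2: 'a' from first, 'j' from second => "aj"
  Position 3: 'e' from first, 'i' from second => "ei"
  Position 4: 'b' from first, 'h' from second => "bh"
Result: dgahajeibh

dgahajeibh


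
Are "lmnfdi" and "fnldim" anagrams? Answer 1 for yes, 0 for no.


Strings: "lmnfdi", "fnldim"
Sorted first:  dfilmn
Sorted second: dfilmn
Sorted forms match => anagrams

1


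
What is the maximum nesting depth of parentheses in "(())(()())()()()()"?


Input: "(())(()())()()()()"
Tracking depth:
  Position 0 '(': depth becomes 1
  Position 1 '(': depth becomes 2
  Position 2 ')': depth becomes 1
  Position 3 ')': depth becomes 0
  Position 4 '(': depth becomes 1
  Position 5 '(': depth becomes 2
  Position 6 ')': depth becomes 1
  Position 7 '(': depth becomes 2
  Position 8 ')': depth becomes 1
  Position 9 ')': depth becomes 0
  Position 10 '(': depth becomes 1
  Position 11 ')': depth becomes 0
  Position 12 '(': depth becomes 1
  Position 13 ')': depth becomes 0
  Position 14 '(': depth becomes 1
  Position 15 ')': depth becomes 0
  Position 16 '(': depth becomes 1
  Position 17 ')': depth becomes 0
Maximum depth reached: 2

2


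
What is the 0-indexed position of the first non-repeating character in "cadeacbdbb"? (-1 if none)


Input: cadeacbdbb
Character frequencies:
  'a': 2
  'b': 3
  'c': 2
  'd': 2
  'e': 1
Scanning left to right for freq == 1:
  Position 0 ('c'): freq=2, skip
  Position 1 ('a'): freq=2, skip
  Position 2 ('d'): freq=2, skip
  Position 3 ('e'): unique! => answer = 3

3


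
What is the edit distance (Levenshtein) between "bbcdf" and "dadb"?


Computing edit distance: "bbcdf" -> "dadb"
DP table:
           d    a    d    b
      0    1    2    3    4
  b   1    1    2    3    3
  b   2    2    2    3    3
  c   3    3    3    3    4
  d   4    3    4    3    4
  f   5    4    4    4    4
Edit distance = dp[5][4] = 4

4


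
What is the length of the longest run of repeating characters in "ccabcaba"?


Input: "ccabcaba"
Scanning for longest run:
  Position 1 ('c'): continues run of 'c', length=2
  Position 2 ('a'): new char, reset run to 1
  Position 3 ('b'): new char, reset run to 1
  Position 4 ('c'): new char, reset run to 1
  Position 5 ('a'): new char, reset run to 1
  Position 6 ('b'): new char, reset run to 1
  Position 7 ('a'): new char, reset run to 1
Longest run: 'c' with length 2

2


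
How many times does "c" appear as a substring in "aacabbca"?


Searching for "c" in "aacabbca"
Scanning each position:
  Position 0: "a" => no
  Position 1: "a" => no
  Position 2: "c" => MATCH
  Position 3: "a" => no
  Position 4: "b" => no
  Position 5: "b" => no
  Position 6: "c" => MATCH
  Position 7: "a" => no
Total occurrences: 2

2


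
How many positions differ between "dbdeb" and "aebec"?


Comparing "dbdeb" and "aebec" position by position:
  Position 0: 'd' vs 'a' => DIFFER
  Position 1: 'b' vs 'e' => DIFFER
  Position 2: 'd' vs 'b' => DIFFER
  Position 3: 'e' vs 'e' => same
  Position 4: 'b' vs 'c' => DIFFER
Positions that differ: 4

4


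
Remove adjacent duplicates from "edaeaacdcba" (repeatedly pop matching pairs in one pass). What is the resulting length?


Input: edaeaacdcba
Stack-based adjacent duplicate removal:
  Read 'e': push. Stack: e
  Read 'd': push. Stack: ed
  Read 'a': push. Stack: eda
  Read 'e': push. Stack: edae
  Read 'a': push. Stack: edaea
  Read 'a': matches stack top 'a' => pop. Stack: edae
  Read 'c': push. Stack: edaec
  Read 'd': push. Stack: edaecd
  Read 'c': push. Stack: edaecdc
  Read 'b': push. Stack: edaecdcb
  Read 'a': push. Stack: edaecdcba
Final stack: "edaecdcba" (length 9)

9


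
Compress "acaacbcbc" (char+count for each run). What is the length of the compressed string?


Input: acaacbcbc
Runs:
  'a' x 1 => "a1"
  'c' x 1 => "c1"
  'a' x 2 => "a2"
  'c' x 1 => "c1"
  'b' x 1 => "b1"
  'c' x 1 => "c1"
  'b' x 1 => "b1"
  'c' x 1 => "c1"
Compressed: "a1c1a2c1b1c1b1c1"
Compressed length: 16

16


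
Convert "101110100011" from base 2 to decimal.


Input: "101110100011" in base 2
Positional expansion:
  Digit '1' (value 1) x 2^11 = 2048
  Digit '0' (value 0) x 2^10 = 0
  Digit '1' (value 1) x 2^9 = 512
  Digit '1' (value 1) x 2^8 = 256
  Digit '1' (value 1) x 2^7 = 128
  Digit '0' (value 0) x 2^6 = 0
  Digit '1' (value 1) x 2^5 = 32
  Digit '0' (value 0) x 2^4 = 0
  Digit '0' (value 0) x 2^3 = 0
  Digit '0' (value 0) x 2^2 = 0
  Digit '1' (value 1) x 2^1 = 2
  Digit '1' (value 1) x 2^0 = 1
Sum = 2979

2979


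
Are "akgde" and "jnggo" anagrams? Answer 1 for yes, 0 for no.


Strings: "akgde", "jnggo"
Sorted first:  adegk
Sorted second: ggjno
Differ at position 0: 'a' vs 'g' => not anagrams

0


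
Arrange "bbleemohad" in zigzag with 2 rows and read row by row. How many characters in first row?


Zigzag "bbleemohad" into 2 rows:
Placing characters:
  'b' => row 0
  'b' => row 1
  'l' => row 0
  'e' => row 1
  'e' => row 0
  'm' => row 1
  'o' => row 0
  'h' => row 1
  'a' => row 0
  'd' => row 1
Rows:
  Row 0: "bleoa"
  Row 1: "bemhd"
First row length: 5

5


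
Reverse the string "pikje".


Input: pikje
Reading characters right to left:
  Position 4: 'e'
  Position 3: 'j'
  Position 2: 'k'
  Position 1: 'i'
  Position 0: 'p'
Reversed: ejkip

ejkip


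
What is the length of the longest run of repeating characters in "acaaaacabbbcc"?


Input: "acaaaacabbbcc"
Scanning for longest run:
  Position 1 ('c'): new char, reset run to 1
  Position 2 ('a'): new char, reset run to 1
  Position 3 ('a'): continues run of 'a', length=2
  Position 4 ('a'): continues run of 'a', length=3
  Position 5 ('a'): continues run of 'a', length=4
  Position 6 ('c'): new char, reset run to 1
  Position 7 ('a'): new char, reset run to 1
  Position 8 ('b'): new char, reset run to 1
  Position 9 ('b'): continues run of 'b', length=2
  Position 10 ('b'): continues run of 'b', length=3
  Position 11 ('c'): new char, reset run to 1
  Position 12 ('c'): continues run of 'c', length=2
Longest run: 'a' with length 4

4


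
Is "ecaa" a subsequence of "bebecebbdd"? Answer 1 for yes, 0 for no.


Check if "ecaa" is a subsequence of "bebecebbdd"
Greedy scan:
  Position 0 ('b'): no match needed
  Position 1 ('e'): matches sub[0] = 'e'
  Position 2 ('b'): no match needed
  Position 3 ('e'): no match needed
  Position 4 ('c'): matches sub[1] = 'c'
  Position 5 ('e'): no match needed
  Position 6 ('b'): no match needed
  Position 7 ('b'): no match needed
  Position 8 ('d'): no match needed
  Position 9 ('d'): no match needed
Only matched 2/4 characters => not a subsequence

0


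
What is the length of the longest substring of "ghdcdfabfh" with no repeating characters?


Input: "ghdcdfabfh"
Sliding window (track last position of each char):
  Position 0 ('g'): window [0,0] length 1 -- new best
  Position 1 ('h'): window [0,1] length 2 -- new best
  Position 2 ('d'): window [0,2] length 3 -- new best
  Position 3 ('c'): window [0,3] length 4 -- new best
  Position 4 ('d'): repeat (last at 2), move window start to 3
  Position 4 ('d'): window [3,4] length 2
  Position 5 ('f'): window [3,5] length 3
  Position 6 ('a'): window [3,6] length 4
  Position 7 ('b'): window [3,7] length 5 -- new best
  Position 8 ('f'): repeat (last at 5), move window start to 6
  Position 8 ('f'): window [6,8] length 3
  Position 9 ('h'): window [6,9] length 4
Longest substring with no repeats: "cdfab" with length 5

5


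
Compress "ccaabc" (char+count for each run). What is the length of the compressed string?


Input: ccaabc
Runs:
  'c' x 2 => "c2"
  'a' x 2 => "a2"
  'b' x 1 => "b1"
  'c' x 1 => "c1"
Compressed: "c2a2b1c1"
Compressed length: 8

8


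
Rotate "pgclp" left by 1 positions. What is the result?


Input: "pgclp", rotate left by 1
First 1 characters: "p"
Remaining characters: "gclp"
Concatenate remaining + first: "gclp" + "p" = "gclpp"

gclpp


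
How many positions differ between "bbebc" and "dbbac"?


Comparing "bbebc" and "dbbac" position by position:
  Position 0: 'b' vs 'd' => DIFFER
  Position 1: 'b' vs 'b' => same
  Position 2: 'e' vs 'b' => DIFFER
  Position 3: 'b' vs 'a' => DIFFER
  Position 4: 'c' vs 'c' => same
Positions that differ: 3

3


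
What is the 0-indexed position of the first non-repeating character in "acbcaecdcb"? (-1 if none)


Input: acbcaecdcb
Character frequencies:
  'a': 2
  'b': 2
  'c': 4
  'd': 1
  'e': 1
Scanning left to right for freq == 1:
  Position 0 ('a'): freq=2, skip
  Position 1 ('c'): freq=4, skip
  Position 2 ('b'): freq=2, skip
  Position 3 ('c'): freq=4, skip
  Position 4 ('a'): freq=2, skip
  Position 5 ('e'): unique! => answer = 5

5


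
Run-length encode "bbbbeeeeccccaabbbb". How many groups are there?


Input: bbbbeeeeccccaabbbb
Scanning for consecutive runs:
  Group 1: 'b' x 4 (positions 0-3)
  Group 2: 'e' x 4 (positions 4-7)
  Group 3: 'c' x 4 (positions 8-11)
  Group 4: 'a' x 2 (positions 12-13)
  Group 5: 'b' x 4 (positions 14-17)
Total groups: 5

5


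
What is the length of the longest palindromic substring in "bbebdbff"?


Input: "bbebdbff"
Checking substrings for palindromes:
  [1:4] "beb" (len 3) => palindrome
  [3:6] "bdb" (len 3) => palindrome
  [0:2] "bb" (len 2) => palindrome
  [6:8] "ff" (len 2) => palindrome
Longest palindromic substring: "beb" with length 3

3


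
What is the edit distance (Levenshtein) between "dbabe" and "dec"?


Computing edit distance: "dbabe" -> "dec"
DP table:
           d    e    c
      0    1    2    3
  d   1    0    1    2
  b   2    1    1    2
  a   3    2    2    2
  b   4    3    3    3
  e   5    4    3    4
Edit distance = dp[5][3] = 4

4


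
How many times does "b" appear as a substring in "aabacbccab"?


Searching for "b" in "aabacbccab"
Scanning each position:
  Position 0: "a" => no
  Position 1: "a" => no
  Position 2: "b" => MATCH
  Position 3: "a" => no
  Position 4: "c" => no
  Position 5: "b" => MATCH
  Position 6: "c" => no
  Position 7: "c" => no
  Position 8: "a" => no
  Position 9: "b" => MATCH
Total occurrences: 3

3


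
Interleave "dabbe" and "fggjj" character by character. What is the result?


Interleaving "dabbe" and "fggjj":
  Position 0: 'd' from first, 'f' from second => "df"
  Position 1: 'a' from first, 'g' from second => "ag"
  Position 2: 'b' from first, 'g' from second => "bg"
  Position 3: 'b' from first, 'j' from second => "bj"
  Position 4: 'e' from first, 'j' from second => "ej"
Result: dfagbgbjej

dfagbgbjej


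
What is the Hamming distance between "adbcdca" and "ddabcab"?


Comparing "adbcdca" and "ddabcab" position by position:
  Position 0: 'a' vs 'd' => differ
  Position 1: 'd' vs 'd' => same
  Position 2: 'b' vs 'a' => differ
  Position 3: 'c' vs 'b' => differ
  Position 4: 'd' vs 'c' => differ
  Position 5: 'c' vs 'a' => differ
  Position 6: 'a' vs 'b' => differ
Total differences (Hamming distance): 6

6


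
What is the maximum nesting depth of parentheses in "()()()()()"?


Input: "()()()()()"
Tracking depth:
  Position 0 '(': depth becomes 1
  Position 1 ')': depth becomes 0
  Position 2 '(': depth becomes 1
  Position 3 ')': depth becomes 0
  Position 4 '(': depth becomes 1
  Position 5 ')': depth becomes 0
  Position 6 '(': depth becomes 1
  Position 7 ')': depth becomes 0
  Position 8 '(': depth becomes 1
  Position 9 ')': depth becomes 0
Maximum depth reached: 1

1


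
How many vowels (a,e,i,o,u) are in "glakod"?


Input: glakod
Checking each character:
  'g' at position 0: consonant
  'l' at position 1: consonant
  'a' at position 2: vowel (running total: 1)
  'k' at position 3: consonant
  'o' at position 4: vowel (running total: 2)
  'd' at position 5: consonant
Total vowels: 2

2


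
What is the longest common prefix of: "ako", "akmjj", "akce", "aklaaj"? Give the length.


Words: ako, akmjj, akce, aklaaj
  Position 0: all 'a' => match
  Position 1: all 'k' => match
  Position 2: ('o', 'm', 'c', 'l') => mismatch, stop
LCP = "ak" (length 2)

2


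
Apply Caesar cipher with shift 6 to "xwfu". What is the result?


Caesar cipher: shift "xwfu" by 6
  'x' (pos 23) + 6 = pos 3 = 'd'
  'w' (pos 22) + 6 = pos 2 = 'c'
  'f' (pos 5) + 6 = pos 11 = 'l'
  'u' (pos 20) + 6 = pos 0 = 'a'
Result: dcla

dcla


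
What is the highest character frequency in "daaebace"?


Input: daaebace
Character counts:
  'a': 3
  'b': 1
  'c': 1
  'd': 1
  'e': 2
Maximum frequency: 3

3


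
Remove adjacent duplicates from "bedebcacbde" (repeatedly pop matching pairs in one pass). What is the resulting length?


Input: bedebcacbde
Stack-based adjacent duplicate removal:
  Read 'b': push. Stack: b
  Read 'e': push. Stack: be
  Read 'd': push. Stack: bed
  Read 'e': push. Stack: bede
  Read 'b': push. Stack: bedeb
  Read 'c': push. Stack: bedebc
  Read 'a': push. Stack: bedebca
  Read 'c': push. Stack: bedebcac
  Read 'b': push. Stack: bedebcacb
  Read 'd': push. Stack: bedebcacbd
  Read 'e': push. Stack: bedebcacbde
Final stack: "bedebcacbde" (length 11)

11


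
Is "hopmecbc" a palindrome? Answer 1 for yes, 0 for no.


Input: hopmecbc
Reversed: cbcempoh
  Compare pos 0 ('h') with pos 7 ('c'): MISMATCH
  Compare pos 1 ('o') with pos 6 ('b'): MISMATCH
  Compare pos 2 ('p') with pos 5 ('c'): MISMATCH
  Compare pos 3 ('m') with pos 4 ('e'): MISMATCH
Result: not a palindrome

0


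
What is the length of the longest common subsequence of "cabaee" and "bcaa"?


LCS of "cabaee" and "bcaa"
DP table:
           b    c    a    a
      0    0    0    0    0
  c   0    0    1    1    1
  a   0    0    1    2    2
  b   0    1    1    2    2
  a   0    1    1    2    3
  e   0    1    1    2    3
  e   0    1    1    2    3
LCS length = dp[6][4] = 3

3


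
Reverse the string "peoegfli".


Input: peoegfli
Reading characters right to left:
  Position 7: 'i'
  Position 6: 'l'
  Position 5: 'f'
  Position 4: 'g'
  Position 3: 'e'
  Position 2: 'o'
  Position 1: 'e'
  Position 0: 'p'
Reversed: ilfgeoep

ilfgeoep


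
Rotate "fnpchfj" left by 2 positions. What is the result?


Input: "fnpchfj", rotate left by 2
First 2 characters: "fn"
Remaining characters: "pchfj"
Concatenate remaining + first: "pchfj" + "fn" = "pchfjfn"

pchfjfn


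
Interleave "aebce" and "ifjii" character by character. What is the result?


Interleaving "aebce" and "ifjii":
  Position 0: 'a' from first, 'i' from second => "ai"
  Position 1: 'e' from first, 'f' from second => "ef"
  Position 2: 'b' from first, 'j' from second => "bj"
  Position 3: 'c' from first, 'i' from second => "ci"
  Position 4: 'e' from first, 'i' from second => "ei"
Result: aiefbjciei

aiefbjciei


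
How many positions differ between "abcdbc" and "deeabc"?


Comparing "abcdbc" and "deeabc" position by position:
  Position 0: 'a' vs 'd' => DIFFER
  Position 1: 'b' vs 'e' => DIFFER
  Position 2: 'c' vs 'e' => DIFFER
  Position 3: 'd' vs 'a' => DIFFER
  Position 4: 'b' vs 'b' => same
  Position 5: 'c' vs 'c' => same
Positions that differ: 4

4


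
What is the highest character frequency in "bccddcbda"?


Input: bccddcbda
Character counts:
  'a': 1
  'b': 2
  'c': 3
  'd': 3
Maximum frequency: 3

3


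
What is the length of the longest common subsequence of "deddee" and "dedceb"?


LCS of "deddee" and "dedceb"
DP table:
           d    e    d    c    e    b
      0    0    0    0    0    0    0
  d   0    1    1    1    1    1    1
  e   0    1    2    2    2    2    2
  d   0    1    2    3    3    3    3
  d   0    1    2    3    3    3    3
  e   0    1    2    3    3    4    4
  e   0    1    2    3    3    4    4
LCS length = dp[6][6] = 4

4


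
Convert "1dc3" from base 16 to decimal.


Input: "1dc3" in base 16
Positional expansion:
  Digit '1' (value 1) x 16^3 = 4096
  Digit 'd' (value 13) x 16^2 = 3328
  Digit 'c' (value 12) x 16^1 = 192
  Digit '3' (value 3) x 16^0 = 3
Sum = 7619

7619


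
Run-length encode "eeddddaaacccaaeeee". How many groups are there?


Input: eeddddaaacccaaeeee
Scanning for consecutive runs:
  Group 1: 'e' x 2 (positions 0-1)
  Group 2: 'd' x 4 (positions 2-5)
  Group 3: 'a' x 3 (positions 6-8)
  Group 4: 'c' x 3 (positions 9-11)
  Group 5: 'a' x 2 (positions 12-13)
  Group 6: 'e' x 4 (positions 14-17)
Total groups: 6

6


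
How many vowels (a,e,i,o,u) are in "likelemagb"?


Input: likelemagb
Checking each character:
  'l' at position 0: consonant
  'i' at position 1: vowel (running total: 1)
  'k' at position 2: consonant
  'e' at position 3: vowel (running total: 2)
  'l' at position 4: consonant
  'e' at position 5: vowel (running total: 3)
  'm' at position 6: consonant
  'a' at position 7: vowel (running total: 4)
  'g' at position 8: consonant
  'b' at position 9: consonant
Total vowels: 4

4


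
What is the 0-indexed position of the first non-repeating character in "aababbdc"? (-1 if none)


Input: aababbdc
Character frequencies:
  'a': 3
  'b': 3
  'c': 1
  'd': 1
Scanning left to right for freq == 1:
  Position 0 ('a'): freq=3, skip
  Position 1 ('a'): freq=3, skip
  Position 2 ('b'): freq=3, skip
  Position 3 ('a'): freq=3, skip
  Position 4 ('b'): freq=3, skip
  Position 5 ('b'): freq=3, skip
  Position 6 ('d'): unique! => answer = 6

6


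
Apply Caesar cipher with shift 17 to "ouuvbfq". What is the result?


Caesar cipher: shift "ouuvbfq" by 17
  'o' (pos 14) + 17 = pos 5 = 'f'
  'u' (pos 20) + 17 = pos 11 = 'l'
  'u' (pos 20) + 17 = pos 11 = 'l'
  'v' (pos 21) + 17 = pos 12 = 'm'
  'b' (pos 1) + 17 = pos 18 = 's'
  'f' (pos 5) + 17 = pos 22 = 'w'
  'q' (pos 16) + 17 = pos 7 = 'h'
Result: fllmswh

fllmswh
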